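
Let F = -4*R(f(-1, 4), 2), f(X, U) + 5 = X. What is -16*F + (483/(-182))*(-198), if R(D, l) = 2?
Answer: 8495/13 ≈ 653.46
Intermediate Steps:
f(X, U) = -5 + X
F = -8 (F = -4*2 = -8)
-16*F + (483/(-182))*(-198) = -16*(-8) + (483/(-182))*(-198) = 128 + (483*(-1/182))*(-198) = 128 - 69/26*(-198) = 128 + 6831/13 = 8495/13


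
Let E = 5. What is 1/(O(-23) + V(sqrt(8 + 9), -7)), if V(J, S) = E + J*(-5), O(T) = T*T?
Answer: 534/284731 + 5*sqrt(17)/284731 ≈ 0.0019479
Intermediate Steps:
O(T) = T**2
V(J, S) = 5 - 5*J (V(J, S) = 5 + J*(-5) = 5 - 5*J)
1/(O(-23) + V(sqrt(8 + 9), -7)) = 1/((-23)**2 + (5 - 5*sqrt(8 + 9))) = 1/(529 + (5 - 5*sqrt(17))) = 1/(534 - 5*sqrt(17))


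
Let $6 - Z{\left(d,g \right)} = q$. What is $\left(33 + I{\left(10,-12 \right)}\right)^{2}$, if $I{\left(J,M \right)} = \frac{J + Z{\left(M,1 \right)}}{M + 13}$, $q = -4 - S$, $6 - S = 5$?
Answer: $2916$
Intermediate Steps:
$S = 1$ ($S = 6 - 5 = 1$)
$q = -5$ ($q = -4 - 1 = -5$)
$Z{\left(d,g \right)} = 11$ ($Z{\left(d,g \right)} = 6 - -5 = 6 + 5 = 11$)
$I{\left(J,M \right)} = \frac{11 + J}{13 + M}$ ($I{\left(J,M \right)} = \frac{J + 11}{M + 13} = \frac{11 + J}{13 + M}$)
$\left(33 + I{\left(10,-12 \right)}\right)^{2} = \left(33 + \frac{11 + 10}{13 - 12}\right)^{2} = \left(33 + 1^{-1} \cdot 21\right)^{2} = \left(33 + 1 \cdot 21\right)^{2} = \left(33 + 21\right)^{2} = 54^{2} = 2916$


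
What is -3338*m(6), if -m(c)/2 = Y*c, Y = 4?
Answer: 160224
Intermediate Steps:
m(c) = -8*c
-3338*m(6) = -(-26704)*6 = -3338*(-48) = 160224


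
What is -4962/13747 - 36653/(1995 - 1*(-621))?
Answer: -516849383/35962152 ≈ -14.372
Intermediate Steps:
-4962/13747 - 36653/(1995 - 1*(-621)) = -4962*1/13747 - 36653/(1995 + 621) = -4962/13747 - 36653/2616 = -516849383/35962152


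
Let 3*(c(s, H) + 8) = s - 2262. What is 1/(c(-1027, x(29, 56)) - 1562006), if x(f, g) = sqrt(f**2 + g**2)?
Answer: -3/4689331 ≈ -6.3975e-7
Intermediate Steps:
c(s, H) = -762 + s/3 (c(s, H) = -8 + (s - 2262)/3 = -8 + (-2262 + s)/3 = -8 + (-754 + s/3) = -762 + s/3)
1/(c(-1027, x(29, 56)) - 1562006) = 1/((-762 + (1/3)*(-1027)) - 1562006) = 1/((-762 - 1027/3) - 1562006) = 1/(-3313/3 - 1562006) = 1/(-4689331/3) = -3/4689331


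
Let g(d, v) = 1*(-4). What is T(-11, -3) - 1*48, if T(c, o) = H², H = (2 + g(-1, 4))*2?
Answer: -32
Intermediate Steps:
g(d, v) = -4
H = -4 (H = (2 - 4)*2 = -2*2 = -4)
T(c, o) = 16 (T(c, o) = (-4)² = 16)
T(-11, -3) - 1*48 = 16 - 1*48 = 16 - 48 = -32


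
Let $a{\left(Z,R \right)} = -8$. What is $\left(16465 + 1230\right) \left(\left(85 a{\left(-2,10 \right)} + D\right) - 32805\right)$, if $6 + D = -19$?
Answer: $-592959450$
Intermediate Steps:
$D = -25$ ($D = -6 - 19 = -25$)
$\left(16465 + 1230\right) \left(\left(85 a{\left(-2,10 \right)} + D\right) - 32805\right) = \left(16465 + 1230\right) \left(\left(85 \left(-8\right) - 25\right) - 32805\right) = 17695 \left(\left(-680 - 25\right) - 32805\right) = 17695 \left(-705 - 32805\right) = 17695 \left(-33510\right) = -592959450$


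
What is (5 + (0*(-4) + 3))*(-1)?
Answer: -8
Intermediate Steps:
(5 + (0*(-4) + 3))*(-1) = (5 + (0 + 3))*(-1) = (5 + 3)*(-1) = 8*(-1) = -8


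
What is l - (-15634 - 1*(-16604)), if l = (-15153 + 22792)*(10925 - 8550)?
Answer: 18141655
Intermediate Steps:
l = 18142625 (l = 7639*2375 = 18142625)
l - (-15634 - 1*(-16604)) = 18142625 - (-15634 - 1*(-16604)) = 18142625 - (-15634 + 16604) = 18142625 - 1*970 = 18142625 - 970 = 18141655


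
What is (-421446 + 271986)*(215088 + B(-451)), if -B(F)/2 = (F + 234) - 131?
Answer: -32251076640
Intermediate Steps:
B(F) = -206 - 2*F (B(F) = -2*((F + 234) - 131) = -2*((234 + F) - 131) = -2*(103 + F) = -206 - 2*F)
(-421446 + 271986)*(215088 + B(-451)) = (-421446 + 271986)*(215088 + (-206 - 2*(-451))) = -149460*(215088 + (-206 + 902)) = -149460*(215088 + 696) = -149460*215784 = -32251076640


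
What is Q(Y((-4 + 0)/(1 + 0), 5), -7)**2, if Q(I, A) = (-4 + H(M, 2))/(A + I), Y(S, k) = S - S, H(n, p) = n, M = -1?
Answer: 25/49 ≈ 0.51020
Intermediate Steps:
Y(S, k) = 0
Q(I, A) = -5/(A + I) (Q(I, A) = (-4 - 1)/(A + I) = -5/(A + I))
Q(Y((-4 + 0)/(1 + 0), 5), -7)**2 = (-5/(-7 + 0))**2 = (-5/(-7))**2 = (-5*(-1/7))**2 = (5/7)**2 = 25/49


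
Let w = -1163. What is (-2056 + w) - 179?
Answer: -3398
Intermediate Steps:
(-2056 + w) - 179 = (-2056 - 1163) - 179 = -3219 - 179 = -3398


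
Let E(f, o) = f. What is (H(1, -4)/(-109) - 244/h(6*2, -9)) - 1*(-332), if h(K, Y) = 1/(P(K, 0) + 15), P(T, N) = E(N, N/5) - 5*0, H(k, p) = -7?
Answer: -362745/109 ≈ -3327.9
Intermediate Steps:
P(T, N) = N (P(T, N) = N - 5*0 = N + 0 = N)
h(K, Y) = 1/15 (h(K, Y) = 1/(0 + 15) = 1/15)
(H(1, -4)/(-109) - 244/h(6*2, -9)) - 1*(-332) = (-7/(-109) - 244/1/15) - 1*(-332) = (-7*(-1/109) - 244*15) + 332 = (7/109 - 3660) + 332 = -398933/109 + 332 = -362745/109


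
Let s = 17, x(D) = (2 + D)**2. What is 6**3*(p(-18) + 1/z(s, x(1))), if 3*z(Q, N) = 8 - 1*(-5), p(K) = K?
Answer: -49896/13 ≈ -3838.2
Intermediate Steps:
z(Q, N) = 13/3 (z(Q, N) = (8 - 1*(-5))/3 = (8 + 5)/3 = (1/3)*13 = 13/3)
6**3*(p(-18) + 1/z(s, x(1))) = 6**3*(-18 + 1/(13/3)) = 216*(-18 + 3/13) = 216*(-231/13) = -49896/13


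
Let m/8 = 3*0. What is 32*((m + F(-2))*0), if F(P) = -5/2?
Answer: 0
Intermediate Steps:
F(P) = -5/2 (F(P) = -5*½ = -5/2)
m = 0 (m = 8*(3*0) = 8*0 = 0)
32*((m + F(-2))*0) = 32*((0 - 5/2)*0) = 32*(-5/2*0) = 32*0 = 0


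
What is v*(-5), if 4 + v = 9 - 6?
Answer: 5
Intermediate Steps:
v = -1 (v = -4 + (9 - 6) = -4 + 3 = -1)
v*(-5) = -1*(-5) = 5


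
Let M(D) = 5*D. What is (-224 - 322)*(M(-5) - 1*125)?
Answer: 81900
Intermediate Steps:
(-224 - 322)*(M(-5) - 1*125) = (-224 - 322)*(5*(-5) - 1*125) = -546*(-25 - 125) = -546*(-150) = 81900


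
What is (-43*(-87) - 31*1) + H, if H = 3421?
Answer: 7131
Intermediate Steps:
(-43*(-87) - 31*1) + H = (-43*(-87) - 31*1) + 3421 = (3741 - 31) + 3421 = 3710 + 3421 = 7131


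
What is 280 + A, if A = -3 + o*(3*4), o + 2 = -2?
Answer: 229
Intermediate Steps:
o = -4 (o = -2 - 2 = -4)
A = -51 (A = -3 - 12*4 = -3 - 4*12 = -3 - 48 = -51)
280 + A = 280 - 51 = 229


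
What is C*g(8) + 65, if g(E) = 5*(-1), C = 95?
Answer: -410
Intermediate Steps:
g(E) = -5
C*g(8) + 65 = 95*(-5) + 65 = -475 + 65 = -410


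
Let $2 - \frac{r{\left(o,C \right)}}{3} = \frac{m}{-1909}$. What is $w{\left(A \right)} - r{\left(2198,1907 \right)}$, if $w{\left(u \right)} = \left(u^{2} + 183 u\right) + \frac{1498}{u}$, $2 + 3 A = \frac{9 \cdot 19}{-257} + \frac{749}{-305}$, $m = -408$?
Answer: $- \frac{935687936756372482613}{784724923132527075} \approx -1192.4$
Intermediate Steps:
$A = - \frac{133806}{78385}$ ($A = - \frac{2}{3} + \frac{\frac{9 \cdot 19}{-257} + \frac{749}{-305}}{3} = - \frac{2}{3} + \frac{171 \left(- \frac{1}{257}\right) + 749 \left(- \frac{1}{305}\right)}{3} = - \frac{2}{3} + \frac{- \frac{171}{257} - \frac{749}{305}}{3} = - \frac{2}{3} + \frac{1}{3} \left(- \frac{244648}{78385}\right) = - \frac{2}{3} - \frac{244648}{235155} = - \frac{133806}{78385} \approx -1.707$)
$r{\left(o,C \right)} = \frac{10230}{1909}$ ($r{\left(o,C \right)} = 6 - 3 \left(- \frac{408}{-1909}\right) = 6 - 3 \left(\left(-408\right) \left(- \frac{1}{1909}\right)\right) = 6 - \frac{1224}{1909} = \frac{10230}{1909}$)
$w{\left(u \right)} = u^{2} + 183 u + \frac{1498}{u}$
$w{\left(A \right)} - r{\left(2198,1907 \right)} = \frac{1498 + \left(- \frac{133806}{78385}\right)^{2} \left(183 - \frac{133806}{78385}\right)}{- \frac{133806}{78385}} - \frac{10230}{1909} = - \frac{78385 \left(1498 + \frac{17904045636}{6144208225} \cdot \frac{14210649}{78385}\right)}{133806} - \frac{10230}{1909} = - \frac{78385 \left(1498 + \frac{254428108213177764}{481613761716625}\right)}{133806} - \frac{10230}{1909} = \left(- \frac{78385}{133806}\right) \frac{975885523264682014}{481613761716625} - \frac{10230}{1909} = - \frac{487942761632341007}{411065962877175} - \frac{10230}{1909} = - \frac{935687936756372482613}{784724923132527075}$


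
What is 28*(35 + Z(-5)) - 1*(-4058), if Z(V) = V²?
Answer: 5738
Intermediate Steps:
28*(35 + Z(-5)) - 1*(-4058) = 28*(35 + (-5)²) - 1*(-4058) = 28*(35 + 25) + 4058 = 28*60 + 4058 = 1680 + 4058 = 5738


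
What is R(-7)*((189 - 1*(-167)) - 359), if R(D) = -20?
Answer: 60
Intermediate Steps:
R(-7)*((189 - 1*(-167)) - 359) = -20*((189 - 1*(-167)) - 359) = -20*((189 + 167) - 359) = -20*(356 - 359) = -20*(-3) = 60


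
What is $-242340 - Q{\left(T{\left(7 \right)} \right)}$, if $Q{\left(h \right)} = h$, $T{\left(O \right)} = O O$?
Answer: $-242389$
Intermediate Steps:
$T{\left(O \right)} = O^{2}$
$-242340 - Q{\left(T{\left(7 \right)} \right)} = -242340 - 7^{2} = -242340 - 49 = -242389$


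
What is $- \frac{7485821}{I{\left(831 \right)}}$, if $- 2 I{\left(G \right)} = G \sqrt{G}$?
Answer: $\frac{14971642 \sqrt{831}}{690561} \approx 624.98$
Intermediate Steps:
$I{\left(G \right)} = - \frac{G^{\frac{3}{2}}}{2}$ ($I{\left(G \right)} = - \frac{G \sqrt{G}}{2} = - \frac{G^{\frac{3}{2}}}{2}$)
$- \frac{7485821}{I{\left(831 \right)}} = - \frac{7485821}{\left(- \frac{1}{2}\right) 831^{\frac{3}{2}}} = - \frac{7485821}{\left(- \frac{1}{2}\right) 831 \sqrt{831}} = - \frac{7485821}{\left(- \frac{831}{2}\right) \sqrt{831}} = - 7485821 \left(- \frac{2 \sqrt{831}}{690561}\right) = \frac{14971642 \sqrt{831}}{690561}$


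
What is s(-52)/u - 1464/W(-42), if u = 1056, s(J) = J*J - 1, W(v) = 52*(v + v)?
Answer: 92727/32032 ≈ 2.8948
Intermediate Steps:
W(v) = 104*v (W(v) = 52*(2*v) = 104*v)
s(J) = -1 + J² (s(J) = J² - 1 = -1 + J²)
s(-52)/u - 1464/W(-42) = (-1 + (-52)²)/1056 - 1464/(104*(-42)) = (-1 + 2704)*(1/1056) - 1464/(-4368) = 2703*(1/1056) - 1464*(-1/4368) = 901/352 + 61/182 = 92727/32032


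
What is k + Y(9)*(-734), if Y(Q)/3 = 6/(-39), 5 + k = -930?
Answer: -7751/13 ≈ -596.23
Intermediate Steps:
k = -935 (k = -5 - 930 = -935)
Y(Q) = -6/13 (Y(Q) = 3*(6/(-39)) = 3*(6*(-1/39)) = 3*(-2/13) = -6/13)
k + Y(9)*(-734) = -935 - 6/13*(-734) = -935 + 4404/13 = -7751/13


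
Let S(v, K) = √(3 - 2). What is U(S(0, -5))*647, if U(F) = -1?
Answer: -647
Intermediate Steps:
S(v, K) = 1 (S(v, K) = √1 = 1)
U(S(0, -5))*647 = -1*647 = -647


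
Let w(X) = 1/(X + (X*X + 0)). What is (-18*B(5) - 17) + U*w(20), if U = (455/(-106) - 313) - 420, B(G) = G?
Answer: -1613931/14840 ≈ -108.76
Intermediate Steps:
U = -78153/106 (U = (455*(-1/106) - 313) - 420 = (-455/106 - 313) - 420 = -33633/106 - 420 = -78153/106 ≈ -737.29)
w(X) = 1/(X + X²) (w(X) = 1/(X + (X² + 0)) = 1/(X + X²))
(-18*B(5) - 17) + U*w(20) = (-18*5 - 17) - 78153/(106*20*(1 + 20)) = (-90 - 17) - 78153/(2120*21) = -107 - 78153/(2120*21) = -107 - 78153/106*1/420 = -107 - 26051/14840 = -1613931/14840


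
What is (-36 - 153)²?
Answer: 35721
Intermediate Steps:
(-36 - 153)² = (-189)² = 35721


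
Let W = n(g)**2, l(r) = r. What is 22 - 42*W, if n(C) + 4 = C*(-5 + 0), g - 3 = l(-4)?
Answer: -20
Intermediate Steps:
g = -1 (g = 3 - 4 = -1)
n(C) = -4 - 5*C (n(C) = -4 + C*(-5 + 0) = -4 + C*(-5) = -4 - 5*C)
W = 1 (W = (-4 - 5*(-1))**2 = (-4 + 5)**2 = 1**2 = 1)
22 - 42*W = 22 - 42*1 = 22 - 42 = -20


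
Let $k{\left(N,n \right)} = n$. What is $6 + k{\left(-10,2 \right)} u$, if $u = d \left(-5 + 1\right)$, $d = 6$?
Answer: $-42$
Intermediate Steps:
$u = -24$ ($u = 6 \left(-5 + 1\right) = 6 \left(-4\right) = -24$)
$6 + k{\left(-10,2 \right)} u = 6 + 2 \left(-24\right) = 6 - 48 = -42$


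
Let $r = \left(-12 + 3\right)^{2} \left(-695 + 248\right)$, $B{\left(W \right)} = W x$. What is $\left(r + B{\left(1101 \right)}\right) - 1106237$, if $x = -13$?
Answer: $-1156757$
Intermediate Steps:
$B{\left(W \right)} = - 13 W$ ($B{\left(W \right)} = W \left(-13\right) = - 13 W$)
$r = -36207$ ($r = \left(-9\right)^{2} \left(-447\right) = 81 \left(-447\right) = -36207$)
$\left(r + B{\left(1101 \right)}\right) - 1106237 = \left(-36207 - 14313\right) - 1106237 = -50520 - 1106237 = -1156757$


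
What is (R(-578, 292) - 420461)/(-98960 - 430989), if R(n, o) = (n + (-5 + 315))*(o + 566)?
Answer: 92915/75707 ≈ 1.2273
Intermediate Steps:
R(n, o) = (310 + n)*(566 + o) (R(n, o) = (n + 310)*(566 + o) = (310 + n)*(566 + o))
(R(-578, 292) - 420461)/(-98960 - 430989) = ((175460 + 310*292 + 566*(-578) - 578*292) - 420461)/(-98960 - 430989) = ((175460 + 90520 - 327148 - 168776) - 420461)/(-529949) = (-229944 - 420461)*(-1/529949) = -650405*(-1/529949) = 92915/75707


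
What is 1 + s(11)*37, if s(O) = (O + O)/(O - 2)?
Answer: 823/9 ≈ 91.444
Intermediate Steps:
s(O) = 2*O/(-2 + O) (s(O) = (2*O)/(-2 + O) = 2*O/(-2 + O))
1 + s(11)*37 = 1 + (2*11/(-2 + 11))*37 = 1 + (2*11/9)*37 = 1 + (2*11*(⅑))*37 = 1 + (22/9)*37 = 1 + 814/9 = 823/9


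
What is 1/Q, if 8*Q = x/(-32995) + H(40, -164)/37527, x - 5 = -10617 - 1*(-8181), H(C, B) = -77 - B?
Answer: 1650937820/15683117 ≈ 105.27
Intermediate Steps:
x = -2431 (x = 5 + (-10617 - 1*(-8181)) = 5 + (-10617 + 8181) = 5 - 2436 = -2431)
Q = 15683117/1650937820 (Q = (-2431/(-32995) + (-77 - 1*(-164))/37527)/8 = (-2431*(-1/32995) + (-77 + 164)*(1/37527))/8 = (2431/32995 + 87*(1/37527))/8 = (2431/32995 + 29/12509)/8 = (1/8)*(31366234/412734455) = 15683117/1650937820 ≈ 0.0094995)
1/Q = 1/(15683117/1650937820) = 1650937820/15683117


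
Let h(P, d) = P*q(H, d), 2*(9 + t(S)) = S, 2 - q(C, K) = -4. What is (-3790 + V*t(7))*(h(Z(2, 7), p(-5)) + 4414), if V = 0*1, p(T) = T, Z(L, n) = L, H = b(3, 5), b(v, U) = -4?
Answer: -16774540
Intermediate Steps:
H = -4
q(C, K) = 6 (q(C, K) = 2 - 1*(-4) = 2 + 4 = 6)
t(S) = -9 + S/2
V = 0
h(P, d) = 6*P (h(P, d) = P*6 = 6*P)
(-3790 + V*t(7))*(h(Z(2, 7), p(-5)) + 4414) = (-3790 + 0*(-9 + (½)*7))*(6*2 + 4414) = (-3790 + 0*(-9 + 7/2))*(12 + 4414) = (-3790 + 0*(-11/2))*4426 = (-3790 + 0)*4426 = -3790*4426 = -16774540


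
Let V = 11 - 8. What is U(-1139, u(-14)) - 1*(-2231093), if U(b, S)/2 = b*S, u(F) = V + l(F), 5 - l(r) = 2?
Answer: 2217425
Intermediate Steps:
V = 3
l(r) = 3 (l(r) = 5 - 1*2 = 5 - 2 = 3)
u(F) = 6 (u(F) = 3 + 3 = 6)
U(b, S) = 2*S*b (U(b, S) = 2*(b*S) = 2*(S*b) = 2*S*b)
U(-1139, u(-14)) - 1*(-2231093) = 2*6*(-1139) - 1*(-2231093) = -13668 + 2231093 = 2217425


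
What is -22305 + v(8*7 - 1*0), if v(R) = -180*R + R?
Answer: -32329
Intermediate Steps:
v(R) = -179*R
-22305 + v(8*7 - 1*0) = -22305 - 179*(8*7 - 1*0) = -22305 - 179*(56 + 0) = -22305 - 179*56 = -22305 - 10024 = -32329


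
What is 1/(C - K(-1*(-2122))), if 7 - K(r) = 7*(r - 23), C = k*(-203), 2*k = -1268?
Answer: 1/143388 ≈ 6.9741e-6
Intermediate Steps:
k = -634 (k = (½)*(-1268) = -634)
C = 128702 (C = -634*(-203) = 128702)
K(r) = 168 - 7*r (K(r) = 7 - 7*(r - 23) = 7 - 7*(-23 + r) = 7 - (-161 + 7*r) = 7 + (161 - 7*r) = 168 - 7*r)
1/(C - K(-1*(-2122))) = 1/(128702 - (168 - (-7)*(-2122))) = 1/(128702 - (168 - 7*2122)) = 1/(128702 - (168 - 14854)) = 1/(128702 - 1*(-14686)) = 1/(128702 + 14686) = 1/143388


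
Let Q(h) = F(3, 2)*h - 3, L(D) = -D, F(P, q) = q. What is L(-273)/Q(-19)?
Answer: -273/41 ≈ -6.6585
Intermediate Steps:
Q(h) = -3 + 2*h (Q(h) = 2*h - 3 = -3 + 2*h)
L(-273)/Q(-19) = (-1*(-273))/(-3 + 2*(-19)) = 273/(-3 - 38) = 273/(-41) = 273*(-1/41) = -273/41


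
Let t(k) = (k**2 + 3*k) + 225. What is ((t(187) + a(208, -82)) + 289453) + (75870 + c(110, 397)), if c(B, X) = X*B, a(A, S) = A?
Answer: 444956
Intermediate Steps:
c(B, X) = B*X
t(k) = 225 + k**2 + 3*k
((t(187) + a(208, -82)) + 289453) + (75870 + c(110, 397)) = (((225 + 187**2 + 3*187) + 208) + 289453) + (75870 + 110*397) = (((225 + 34969 + 561) + 208) + 289453) + (75870 + 43670) = ((35755 + 208) + 289453) + 119540 = (35963 + 289453) + 119540 = 325416 + 119540 = 444956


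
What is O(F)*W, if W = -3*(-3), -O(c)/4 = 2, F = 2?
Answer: -72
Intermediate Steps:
O(c) = -8 (O(c) = -4*2 = -8)
W = 9
O(F)*W = -8*9 = -72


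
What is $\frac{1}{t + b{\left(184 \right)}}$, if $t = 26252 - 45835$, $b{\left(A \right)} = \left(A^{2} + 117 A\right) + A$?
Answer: $\frac{1}{35985} \approx 2.7789 \cdot 10^{-5}$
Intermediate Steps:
$b{\left(A \right)} = A^{2} + 118 A$
$t = -19583$ ($t = 26252 - 45835 = -19583$)
$\frac{1}{t + b{\left(184 \right)}} = \frac{1}{-19583 + 184 \left(118 + 184\right)} = \frac{1}{-19583 + 184 \cdot 302} = \frac{1}{-19583 + 55568} = \frac{1}{35985}$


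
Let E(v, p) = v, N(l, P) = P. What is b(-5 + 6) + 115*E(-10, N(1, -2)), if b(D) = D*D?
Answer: -1149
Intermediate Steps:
b(D) = D**2
b(-5 + 6) + 115*E(-10, N(1, -2)) = (-5 + 6)**2 + 115*(-10) = 1**2 - 1150 = 1 - 1150 = -1149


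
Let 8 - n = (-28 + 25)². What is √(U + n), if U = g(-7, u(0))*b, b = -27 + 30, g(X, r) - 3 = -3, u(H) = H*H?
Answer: I ≈ 1.0*I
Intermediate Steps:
u(H) = H²
g(X, r) = 0 (g(X, r) = 3 - 3 = 0)
b = 3
n = -1 (n = 8 - (-28 + 25)² = 8 - 1*(-3)² = 8 - 1*9 = 8 - 9 = -1)
U = 0 (U = 0*3 = 0)
√(U + n) = √(0 - 1) = √(-1) = I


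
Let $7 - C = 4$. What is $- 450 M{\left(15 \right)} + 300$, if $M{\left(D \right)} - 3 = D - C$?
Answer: $-6450$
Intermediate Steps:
$C = 3$ ($C = 7 - 4 = 3$)
$M{\left(D \right)} = D$ ($M{\left(D \right)} = 3 + \left(D - 3\right) = 3 + \left(-3 + D\right) = D$)
$- 450 M{\left(15 \right)} + 300 = \left(-450\right) 15 + 300 = -6750 + 300 = -6450$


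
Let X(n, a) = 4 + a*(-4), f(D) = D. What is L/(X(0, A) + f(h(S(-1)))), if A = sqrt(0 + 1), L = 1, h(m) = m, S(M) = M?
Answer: -1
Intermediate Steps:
A = 1 (A = sqrt(1) = 1)
X(n, a) = 4 - 4*a
L/(X(0, A) + f(h(S(-1)))) = 1/((4 - 4*1) - 1) = 1/((4 - 4) - 1) = 1/(0 - 1) = 1/(-1) = 1*(-1) = -1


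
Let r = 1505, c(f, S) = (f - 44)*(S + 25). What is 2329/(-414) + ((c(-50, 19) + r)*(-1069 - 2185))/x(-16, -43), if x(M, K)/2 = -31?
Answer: -1772255917/12834 ≈ -1.3809e+5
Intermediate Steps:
c(f, S) = (-44 + f)*(25 + S)
x(M, K) = -62 (x(M, K) = 2*(-31) = -62)
2329/(-414) + ((c(-50, 19) + r)*(-1069 - 2185))/x(-16, -43) = 2329/(-414) + (((-1100 - 44*19 + 25*(-50) + 19*(-50)) + 1505)*(-1069 - 2185))/(-62) = 2329*(-1/414) + (((-1100 - 836 - 1250 - 950) + 1505)*(-3254))*(-1/62) = -2329/414 + ((-4136 + 1505)*(-3254))*(-1/62) = -2329/414 - 2631*(-3254)*(-1/62) = -2329/414 + 8561274*(-1/62) = -2329/414 - 4280637/31 = -1772255917/12834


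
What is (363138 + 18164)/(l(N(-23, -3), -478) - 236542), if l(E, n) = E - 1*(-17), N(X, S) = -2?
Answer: -381302/236527 ≈ -1.6121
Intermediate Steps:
l(E, n) = 17 + E (l(E, n) = E + 17 = 17 + E)
(363138 + 18164)/(l(N(-23, -3), -478) - 236542) = (363138 + 18164)/((17 - 2) - 236542) = 381302/(15 - 236542) = 381302/(-236527) = 381302*(-1/236527) = -381302/236527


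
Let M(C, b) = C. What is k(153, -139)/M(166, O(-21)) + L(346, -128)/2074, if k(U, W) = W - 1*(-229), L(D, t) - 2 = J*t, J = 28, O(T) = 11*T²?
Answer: -101988/86071 ≈ -1.1849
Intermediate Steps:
L(D, t) = 2 + 28*t
k(U, W) = 229 + W (k(U, W) = W + 229 = 229 + W)
k(153, -139)/M(166, O(-21)) + L(346, -128)/2074 = (229 - 139)/166 + (2 + 28*(-128))/2074 = 90*(1/166) + (2 - 3584)*(1/2074) = 45/83 - 3582*1/2074 = 45/83 - 1791/1037 = -101988/86071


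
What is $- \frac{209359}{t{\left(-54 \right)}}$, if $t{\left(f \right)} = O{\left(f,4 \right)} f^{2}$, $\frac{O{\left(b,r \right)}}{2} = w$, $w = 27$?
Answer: $- \frac{209359}{157464} \approx -1.3296$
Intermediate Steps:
$O{\left(b,r \right)} = 54$ ($O{\left(b,r \right)} = 2 \cdot 27 = 54$)
$t{\left(f \right)} = 54 f^{2}$
$- \frac{209359}{t{\left(-54 \right)}} = - \frac{209359}{54 \left(-54\right)^{2}} = - \frac{209359}{54 \cdot 2916} = - \frac{209359}{157464}$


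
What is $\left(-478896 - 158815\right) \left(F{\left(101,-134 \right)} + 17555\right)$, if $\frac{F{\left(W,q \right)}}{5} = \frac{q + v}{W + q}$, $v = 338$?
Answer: $- \frac{122928360915}{11} \approx -1.1175 \cdot 10^{10}$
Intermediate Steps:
$F{\left(W,q \right)} = \frac{5 \left(338 + q\right)}{W + q}$ ($F{\left(W,q \right)} = 5 \frac{q + 338}{W + q} = 5 \frac{338 + q}{W + q} = \frac{5 \left(338 + q\right)}{W + q}$)
$\left(-478896 - 158815\right) \left(F{\left(101,-134 \right)} + 17555\right) = \left(-478896 - 158815\right) \left(\frac{5 \left(338 - 134\right)}{101 - 134} + 17555\right) = - 637711 \left(5 \frac{1}{-33} \cdot 204 + 17555\right) = - 637711 \left(5 \left(- \frac{1}{33}\right) 204 + 17555\right) = - 637711 \left(- \frac{340}{11} + 17555\right) = \left(-637711\right) \frac{192765}{11} = - \frac{122928360915}{11}$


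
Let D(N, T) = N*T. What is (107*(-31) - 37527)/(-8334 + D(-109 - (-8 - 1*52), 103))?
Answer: 40844/13381 ≈ 3.0524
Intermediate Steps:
(107*(-31) - 37527)/(-8334 + D(-109 - (-8 - 1*52), 103)) = (107*(-31) - 37527)/(-8334 + (-109 - (-8 - 1*52))*103) = (-3317 - 37527)/(-8334 + (-109 - (-8 - 52))*103) = -40844/(-8334 + (-109 - 1*(-60))*103) = -40844/(-8334 + (-109 + 60)*103) = -40844/(-8334 - 49*103) = -40844/(-8334 - 5047) = -40844/(-13381) = -40844*(-1/13381) = 40844/13381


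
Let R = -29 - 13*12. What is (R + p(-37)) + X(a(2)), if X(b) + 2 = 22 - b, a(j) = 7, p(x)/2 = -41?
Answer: -254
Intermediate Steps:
p(x) = -82 (p(x) = 2*(-41) = -82)
R = -185 (R = -29 - 156 = -185)
X(b) = 20 - b (X(b) = -2 + (22 - b) = 20 - b)
(R + p(-37)) + X(a(2)) = (-185 - 82) + (20 - 1*7) = -267 + (20 - 7) = -267 + 13 = -254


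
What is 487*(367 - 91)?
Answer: 134412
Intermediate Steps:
487*(367 - 91) = 487*276 = 134412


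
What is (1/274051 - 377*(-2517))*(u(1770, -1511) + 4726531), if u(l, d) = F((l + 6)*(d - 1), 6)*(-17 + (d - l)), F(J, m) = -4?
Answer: 1232562408405880280/274051 ≈ 4.4976e+12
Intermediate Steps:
u(l, d) = 68 - 4*d + 4*l (u(l, d) = -4*(-17 + (d - l)) = -4*(-17 + d - l) = 68 - 4*d + 4*l)
(1/274051 - 377*(-2517))*(u(1770, -1511) + 4726531) = (1/274051 - 377*(-2517))*((68 - 4*(-1511) + 4*1770) + 4726531) = (1/274051 + 948909)*((68 + 6044 + 7080) + 4726531) = 260049460360*(13192 + 4726531)/274051 = (260049460360/274051)*4739723 = 1232562408405880280/274051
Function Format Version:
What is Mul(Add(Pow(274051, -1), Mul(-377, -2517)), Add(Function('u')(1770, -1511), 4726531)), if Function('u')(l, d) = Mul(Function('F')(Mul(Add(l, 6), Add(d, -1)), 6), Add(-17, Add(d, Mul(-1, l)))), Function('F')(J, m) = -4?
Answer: Rational(1232562408405880280, 274051) ≈ 4.4976e+12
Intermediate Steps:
Function('u')(l, d) = Add(68, Mul(-4, d), Mul(4, l)) (Function('u')(l, d) = Mul(-4, Add(-17, Add(d, Mul(-1, l)))) = Mul(-4, Add(-17, d, Mul(-1, l))) = Add(68, Mul(-4, d), Mul(4, l)))
Mul(Add(Pow(274051, -1), Mul(-377, -2517)), Add(Function('u')(1770, -1511), 4726531)) = Mul(Add(Pow(274051, -1), Mul(-377, -2517)), Add(Add(68, Mul(-4, -1511), Mul(4, 1770)), 4726531)) = Mul(Add(Rational(1, 274051), 948909), Add(Add(68, 6044, 7080), 4726531)) = Mul(Rational(260049460360, 274051), Add(13192, 4726531)) = Mul(Rational(260049460360, 274051), 4739723) = Rational(1232562408405880280, 274051)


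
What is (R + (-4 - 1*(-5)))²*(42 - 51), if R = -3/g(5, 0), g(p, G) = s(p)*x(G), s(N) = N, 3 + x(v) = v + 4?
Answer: -36/25 ≈ -1.4400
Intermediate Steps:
x(v) = 1 + v (x(v) = -3 + (v + 4) = -3 + (4 + v) = 1 + v)
g(p, G) = p*(1 + G)
R = -⅗ (R = -3*1/(5*(1 + 0)) = -3/(5*1) = -3/5 = -3*⅕ = -⅗ ≈ -0.60000)
(R + (-4 - 1*(-5)))²*(42 - 51) = (-⅗ + (-4 - 1*(-5)))²*(42 - 51) = (-⅗ + (-4 + 5))²*(-9) = (-⅗ + 1)²*(-9) = (⅖)²*(-9) = (4/25)*(-9) = -36/25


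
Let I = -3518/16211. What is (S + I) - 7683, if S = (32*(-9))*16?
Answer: -199252919/16211 ≈ -12291.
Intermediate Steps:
I = -3518/16211 (I = -3518*1/16211 = -3518/16211 ≈ -0.21701)
S = -4608 (S = -288*16 = -4608)
(S + I) - 7683 = (-4608 - 3518/16211) - 7683 = -74703806/16211 - 7683 = -199252919/16211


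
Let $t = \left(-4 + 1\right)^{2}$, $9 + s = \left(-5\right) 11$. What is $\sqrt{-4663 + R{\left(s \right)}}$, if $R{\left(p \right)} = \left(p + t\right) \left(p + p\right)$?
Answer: $\sqrt{2377} \approx 48.755$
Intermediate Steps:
$s = -64$ ($s = -9 - 55 = -64$)
$t = 9$ ($t = \left(-3\right)^{2} = 9$)
$R{\left(p \right)} = 2 p \left(9 + p\right)$ ($R{\left(p \right)} = \left(p + 9\right) \left(p + p\right) = \left(9 + p\right) 2 p = 2 p \left(9 + p\right)$)
$\sqrt{-4663 + R{\left(s \right)}} = \sqrt{-4663 + 2 \left(-64\right) \left(9 - 64\right)} = \sqrt{-4663 + 2 \left(-64\right) \left(-55\right)} = \sqrt{-4663 + 7040} = \sqrt{2377}$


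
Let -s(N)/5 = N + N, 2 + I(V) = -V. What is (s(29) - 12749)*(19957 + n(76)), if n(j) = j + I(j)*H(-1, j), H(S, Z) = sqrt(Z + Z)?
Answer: -261210287 + 2034084*sqrt(38) ≈ -2.4867e+8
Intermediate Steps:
I(V) = -2 - V
H(S, Z) = sqrt(2)*sqrt(Z) (H(S, Z) = sqrt(2*Z) = sqrt(2)*sqrt(Z))
n(j) = j + sqrt(2)*sqrt(j)*(-2 - j) (n(j) = j + (-2 - j)*(sqrt(2)*sqrt(j)) = j + sqrt(2)*sqrt(j)*(-2 - j))
s(N) = -10*N (s(N) = -5*(N + N) = -10*N)
(s(29) - 12749)*(19957 + n(76)) = (-10*29 - 12749)*(19957 + (76 - sqrt(2)*sqrt(76)*(2 + 76))) = (-290 - 12749)*(19957 + (76 - 1*sqrt(2)*2*sqrt(19)*78)) = -13039*(19957 + (76 - 156*sqrt(38))) = -13039*(20033 - 156*sqrt(38)) = -261210287 + 2034084*sqrt(38)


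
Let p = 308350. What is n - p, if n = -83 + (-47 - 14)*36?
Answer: -310629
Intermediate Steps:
n = -2279 (n = -83 - 61*36 = -83 - 2196 = -2279)
n - p = -2279 - 1*308350 = -2279 - 308350 = -310629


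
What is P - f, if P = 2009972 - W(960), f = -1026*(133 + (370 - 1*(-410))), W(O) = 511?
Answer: 2946199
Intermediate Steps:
f = -936738 (f = -1026*(133 + (370 + 410)) = -1026*(133 + 780) = -1026*913 = -936738)
P = 2009461 (P = 2009972 - 1*511 = 2009972 - 511 = 2009461)
P - f = 2009461 - 1*(-936738) = 2009461 + 936738 = 2946199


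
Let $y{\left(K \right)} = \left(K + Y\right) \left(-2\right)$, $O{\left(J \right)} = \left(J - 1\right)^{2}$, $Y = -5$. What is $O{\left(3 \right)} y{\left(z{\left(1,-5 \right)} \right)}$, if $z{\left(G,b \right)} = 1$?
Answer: $32$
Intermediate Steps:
$O{\left(J \right)} = \left(-1 + J\right)^{2}$
$y{\left(K \right)} = 10 - 2 K$ ($y{\left(K \right)} = \left(K - 5\right) \left(-2\right) = \left(-5 + K\right) \left(-2\right) = 10 - 2 K$)
$O{\left(3 \right)} y{\left(z{\left(1,-5 \right)} \right)} = \left(-1 + 3\right)^{2} \left(10 - 2\right) = 2^{2} \left(10 - 2\right) = 4 \cdot 8 = 32$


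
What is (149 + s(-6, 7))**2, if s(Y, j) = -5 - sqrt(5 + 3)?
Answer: 20744 - 576*sqrt(2) ≈ 19929.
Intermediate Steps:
s(Y, j) = -5 - 2*sqrt(2) (s(Y, j) = -5 - sqrt(8) = -5 - 2*sqrt(2))
(149 + s(-6, 7))**2 = (149 + (-5 - 2*sqrt(2)))**2 = (144 - 2*sqrt(2))**2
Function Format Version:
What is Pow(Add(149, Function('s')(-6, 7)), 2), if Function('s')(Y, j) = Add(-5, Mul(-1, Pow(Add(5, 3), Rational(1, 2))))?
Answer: Add(20744, Mul(-576, Pow(2, Rational(1, 2)))) ≈ 19929.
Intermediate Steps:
Function('s')(Y, j) = Add(-5, Mul(-2, Pow(2, Rational(1, 2)))) (Function('s')(Y, j) = Add(-5, Mul(-1, Pow(8, Rational(1, 2)))) = Add(-5, Mul(-1, Mul(2, Pow(2, Rational(1, 2))))) = Add(-5, Mul(-2, Pow(2, Rational(1, 2)))))
Pow(Add(149, Function('s')(-6, 7)), 2) = Pow(Add(149, Add(-5, Mul(-2, Pow(2, Rational(1, 2))))), 2) = Pow(Add(144, Mul(-2, Pow(2, Rational(1, 2)))), 2)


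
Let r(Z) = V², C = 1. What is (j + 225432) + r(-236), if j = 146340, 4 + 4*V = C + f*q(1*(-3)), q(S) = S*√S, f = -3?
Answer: 2974059/8 - 27*I*√3/8 ≈ 3.7176e+5 - 5.8457*I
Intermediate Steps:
q(S) = S^(3/2)
V = -¾ + 9*I*√3/4 (V = -1 + (1 - 3*(-3*I*√3))/4 = -1 + (1 - (-9)*I*√3)/4 = -1 + (1 + 9*I*√3)/4 = -1 + (¼ + 9*I*√3/4) = -¾ + 9*I*√3/4 ≈ -0.75 + 3.8971*I)
r(Z) = (-¾ + 9*I*√3/4)²
(j + 225432) + r(-236) = (146340 + 225432) + (-117/8 - 27*I*√3/8) = 371772 + (-117/8 - 27*I*√3/8) = 2974059/8 - 27*I*√3/8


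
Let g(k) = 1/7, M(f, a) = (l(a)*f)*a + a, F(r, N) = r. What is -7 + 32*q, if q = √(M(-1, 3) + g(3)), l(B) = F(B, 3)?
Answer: -7 + 32*I*√287/7 ≈ -7.0 + 77.445*I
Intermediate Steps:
l(B) = B
M(f, a) = a + f*a² (M(f, a) = (a*f)*a + a = f*a² + a = a + f*a²)
g(k) = ⅐
q = I*√287/7 (q = √(3*(1 + 3*(-1)) + ⅐) = √(3*(1 - 3) + ⅐) = √(3*(-2) + ⅐) = √(-6 + ⅐) = √(-41/7) = I*√287/7 ≈ 2.4202*I)
-7 + 32*q = -7 + 32*(I*√287/7) = -7 + 32*I*√287/7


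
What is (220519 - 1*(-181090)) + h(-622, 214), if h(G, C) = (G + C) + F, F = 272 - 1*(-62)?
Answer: 401535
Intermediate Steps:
F = 334 (F = 272 + 62 = 334)
h(G, C) = 334 + C + G (h(G, C) = (G + C) + 334 = (C + G) + 334 = 334 + C + G)
(220519 - 1*(-181090)) + h(-622, 214) = (220519 - 1*(-181090)) + (334 + 214 - 622) = (220519 + 181090) - 74 = 401609 - 74 = 401535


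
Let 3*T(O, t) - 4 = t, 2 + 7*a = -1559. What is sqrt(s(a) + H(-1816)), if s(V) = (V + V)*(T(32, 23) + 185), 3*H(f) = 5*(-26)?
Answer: I*sqrt(779106)/3 ≈ 294.22*I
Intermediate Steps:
H(f) = -130/3 (H(f) = (5*(-26))/3 = (1/3)*(-130) = -130/3)
a = -223 (a = -2/7 + (1/7)*(-1559) = -2/7 - 1559/7 = -223)
T(O, t) = 4/3 + t/3
s(V) = 388*V (s(V) = (V + V)*((4/3 + (1/3)*23) + 185) = (2*V)*((4/3 + 23/3) + 185) = (2*V)*(9 + 185) = (2*V)*194 = 388*V)
sqrt(s(a) + H(-1816)) = sqrt(388*(-223) - 130/3) = sqrt(-86524 - 130/3) = sqrt(-259702/3) = I*sqrt(779106)/3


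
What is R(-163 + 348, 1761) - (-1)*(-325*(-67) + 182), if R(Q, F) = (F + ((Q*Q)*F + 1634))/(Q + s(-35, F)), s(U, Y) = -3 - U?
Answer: 65038289/217 ≈ 2.9972e+5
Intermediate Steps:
R(Q, F) = (1634 + F + F*Q²)/(32 + Q) (R(Q, F) = (F + ((Q*Q)*F + 1634))/(Q + (-3 - 1*(-35))) = (F + (Q²*F + 1634))/(Q + (-3 + 35)) = (F + (F*Q² + 1634))/(Q + 32) = (F + (1634 + F*Q²))/(32 + Q) = (1634 + F + F*Q²)/(32 + Q))
R(-163 + 348, 1761) - (-1)*(-325*(-67) + 182) = (1634 + 1761 + 1761*(-163 + 348)²)/(32 + (-163 + 348)) - (-1)*(-325*(-67) + 182) = (1634 + 1761 + 1761*185²)/(32 + 185) - (-1)*(21775 + 182) = (1634 + 1761 + 1761*34225)/217 - (-1)*21957 = (1634 + 1761 + 60270225)/217 - 1*(-21957) = (1/217)*60273620 + 21957 = 60273620/217 + 21957 = 65038289/217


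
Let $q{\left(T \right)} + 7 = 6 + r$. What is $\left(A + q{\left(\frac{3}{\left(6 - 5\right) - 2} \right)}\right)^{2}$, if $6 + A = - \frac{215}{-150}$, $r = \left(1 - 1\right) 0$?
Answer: $\frac{27889}{900} \approx 30.988$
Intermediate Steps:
$r = 0$ ($r = 0 \cdot 0 = 0$)
$q{\left(T \right)} = -1$ ($q{\left(T \right)} = -7 + \left(6 + 0\right) = -7 + 6 = -1$)
$A = - \frac{137}{30}$ ($A = -6 - \frac{215}{-150} = -6 - - \frac{43}{30} = -6 + \frac{43}{30} = - \frac{137}{30} \approx -4.5667$)
$\left(A + q{\left(\frac{3}{\left(6 - 5\right) - 2} \right)}\right)^{2} = \left(- \frac{137}{30} - 1\right)^{2} = \left(- \frac{167}{30}\right)^{2} = \frac{27889}{900}$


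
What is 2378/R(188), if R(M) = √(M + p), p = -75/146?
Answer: 2378*√3996458/27373 ≈ 173.67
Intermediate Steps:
p = -75/146 (p = -75*1/146 = -75/146 ≈ -0.51370)
R(M) = √(-75/146 + M) (R(M) = √(M - 75/146) = √(-75/146 + M))
2378/R(188) = 2378/((√(-10950 + 21316*188)/146)) = 2378/((√(-10950 + 4007408)/146)) = 2378/((√3996458/146)) = 2378*(√3996458/27373) = 2378*√3996458/27373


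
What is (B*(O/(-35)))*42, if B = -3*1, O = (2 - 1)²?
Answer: 18/5 ≈ 3.6000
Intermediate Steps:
O = 1 (O = 1² = 1)
B = -3
(B*(O/(-35)))*42 = -3/(-35)*42 = -3*(-1)/35*42 = -3*(-1/35)*42 = (3/35)*42 = 18/5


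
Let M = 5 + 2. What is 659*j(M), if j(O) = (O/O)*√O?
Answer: 659*√7 ≈ 1743.6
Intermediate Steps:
M = 7
j(O) = √O (j(O) = 1*√O = √O)
659*j(M) = 659*√7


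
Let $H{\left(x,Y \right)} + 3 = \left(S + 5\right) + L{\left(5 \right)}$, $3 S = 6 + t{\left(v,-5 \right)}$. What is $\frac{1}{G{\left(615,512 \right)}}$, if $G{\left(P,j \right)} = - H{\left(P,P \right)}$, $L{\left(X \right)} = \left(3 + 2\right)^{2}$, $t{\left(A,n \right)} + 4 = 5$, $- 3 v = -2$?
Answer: $- \frac{3}{88} \approx -0.034091$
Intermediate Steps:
$v = \frac{2}{3}$ ($v = \left(- \frac{1}{3}\right) \left(-2\right) = \frac{2}{3} \approx 0.66667$)
$t{\left(A,n \right)} = 1$ ($t{\left(A,n \right)} = -4 + 5 = 1$)
$L{\left(X \right)} = 25$ ($L{\left(X \right)} = 5^{2} = 25$)
$S = \frac{7}{3}$ ($S = \frac{6 + 1}{3} = \frac{1}{3} \cdot 7 = \frac{7}{3} \approx 2.3333$)
$H{\left(x,Y \right)} = \frac{88}{3}$ ($H{\left(x,Y \right)} = -3 + \left(\left(\frac{7}{3} + 5\right) + 25\right) = -3 + \left(\frac{22}{3} + 25\right) = -3 + \frac{97}{3} = \frac{88}{3}$)
$G{\left(P,j \right)} = - \frac{88}{3}$ ($G{\left(P,j \right)} = \left(-1\right) \frac{88}{3} = - \frac{88}{3}$)
$\frac{1}{G{\left(615,512 \right)}} = \frac{1}{- \frac{88}{3}} = - \frac{3}{88}$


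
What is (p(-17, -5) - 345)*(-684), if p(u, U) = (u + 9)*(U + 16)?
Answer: 296172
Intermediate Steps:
p(u, U) = (9 + u)*(16 + U)
(p(-17, -5) - 345)*(-684) = ((144 + 9*(-5) + 16*(-17) - 5*(-17)) - 345)*(-684) = ((144 - 45 - 272 + 85) - 345)*(-684) = (-88 - 345)*(-684) = -433*(-684) = 296172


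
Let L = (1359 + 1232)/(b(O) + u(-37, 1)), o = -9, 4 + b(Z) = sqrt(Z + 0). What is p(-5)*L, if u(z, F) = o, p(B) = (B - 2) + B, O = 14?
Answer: 404196/155 + 31092*sqrt(14)/155 ≈ 3358.3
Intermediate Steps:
b(Z) = -4 + sqrt(Z) (b(Z) = -4 + sqrt(Z + 0) = -4 + sqrt(Z))
p(B) = -2 + 2*B (p(B) = (-2 + B) + B = -2 + 2*B)
u(z, F) = -9
L = 2591/(-13 + sqrt(14)) (L = (1359 + 1232)/((-4 + sqrt(14)) - 9) = 2591/(-13 + sqrt(14)) ≈ -279.86)
p(-5)*L = (-2 + 2*(-5))*(-33683/155 - 2591*sqrt(14)/155) = (-2 - 10)*(-33683/155 - 2591*sqrt(14)/155) = -12*(-33683/155 - 2591*sqrt(14)/155) = 404196/155 + 31092*sqrt(14)/155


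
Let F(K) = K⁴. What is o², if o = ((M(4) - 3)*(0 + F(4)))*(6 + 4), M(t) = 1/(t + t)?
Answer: 54169600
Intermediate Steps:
M(t) = 1/(2*t)
o = -7360 (o = (((½)/4 - 3)*(0 + 4⁴))*(6 + 4) = (((½)*(¼) - 3)*(0 + 256))*10 = ((⅛ - 3)*256)*10 = -23/8*256*10 = -736*10 = -7360)
o² = (-7360)² = 54169600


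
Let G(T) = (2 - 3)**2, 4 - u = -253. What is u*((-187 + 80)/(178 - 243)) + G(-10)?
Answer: 27564/65 ≈ 424.06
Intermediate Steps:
u = 257 (u = 4 - 1*(-253) = 4 + 253 = 257)
G(T) = 1 (G(T) = (-1)**2 = 1)
u*((-187 + 80)/(178 - 243)) + G(-10) = 257*((-187 + 80)/(178 - 243)) + 1 = 257*(-107/(-65)) + 1 = 257*(-107*(-1/65)) + 1 = 257*(107/65) + 1 = 27499/65 + 1 = 27564/65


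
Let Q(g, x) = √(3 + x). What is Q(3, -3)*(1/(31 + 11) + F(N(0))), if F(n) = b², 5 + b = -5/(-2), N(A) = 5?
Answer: 0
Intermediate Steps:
b = -5/2 (b = -5 - 5/(-2) = -5 - 5*(-½) = -5 + 5/2 = -5/2 ≈ -2.5000)
F(n) = 25/4 (F(n) = (-5/2)² = 25/4)
Q(3, -3)*(1/(31 + 11) + F(N(0))) = √(3 - 3)*(1/(31 + 11) + 25/4) = √0*(1/42 + 25/4) = 0*(1/42 + 25/4) = 0*(527/84) = 0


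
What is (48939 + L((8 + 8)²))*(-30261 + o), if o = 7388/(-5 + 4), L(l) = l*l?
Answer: -4309869275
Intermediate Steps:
L(l) = l²
o = -7388 (o = 7388/(-1) = 7388*(-1) = -7388)
(48939 + L((8 + 8)²))*(-30261 + o) = (48939 + ((8 + 8)²)²)*(-30261 - 7388) = (48939 + (16²)²)*(-37649) = (48939 + 256²)*(-37649) = (48939 + 65536)*(-37649) = 114475*(-37649) = -4309869275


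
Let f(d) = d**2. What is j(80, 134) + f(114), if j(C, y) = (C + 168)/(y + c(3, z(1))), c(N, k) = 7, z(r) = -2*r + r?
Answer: 1832684/141 ≈ 12998.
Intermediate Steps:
z(r) = -r
j(C, y) = (168 + C)/(7 + y) (j(C, y) = (C + 168)/(y + 7) = (168 + C)/(7 + y))
j(80, 134) + f(114) = (168 + 80)/(7 + 134) + 114**2 = 248/141 + 12996 = 1832684/141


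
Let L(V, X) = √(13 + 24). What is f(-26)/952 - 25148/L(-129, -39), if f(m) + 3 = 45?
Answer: 3/68 - 25148*√37/37 ≈ -4134.3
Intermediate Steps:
L(V, X) = √37
f(m) = 42 (f(m) = -3 + 45 = 42)
f(-26)/952 - 25148/L(-129, -39) = 42/952 - 25148*√37/37 = 42*(1/952) - 25148*√37/37 = 3/68 - 25148*√37/37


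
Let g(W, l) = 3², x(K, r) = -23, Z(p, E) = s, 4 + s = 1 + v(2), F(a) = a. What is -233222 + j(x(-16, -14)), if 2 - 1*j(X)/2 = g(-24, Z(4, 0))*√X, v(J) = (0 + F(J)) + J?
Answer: -233218 - 18*I*√23 ≈ -2.3322e+5 - 86.325*I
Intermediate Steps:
v(J) = 2*J (v(J) = (0 + J) + J = J + J = 2*J)
s = 1 (s = -4 + (1 + 2*2) = -4 + (1 + 4) = -4 + 5 = 1)
Z(p, E) = 1
g(W, l) = 9
j(X) = 4 - 18*√X
-233222 + j(x(-16, -14)) = -233222 + (4 - 18*I*√23) = -233218 - 18*I*√23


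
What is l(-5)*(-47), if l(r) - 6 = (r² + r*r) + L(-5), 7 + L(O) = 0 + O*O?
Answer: -3478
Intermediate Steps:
L(O) = -7 + O² (L(O) = -7 + (0 + O*O) = -7 + (0 + O²) = -7 + O²)
l(r) = 24 + 2*r² (l(r) = 6 + ((r² + r*r) + (-7 + (-5)²)) = 6 + ((r² + r²) + (-7 + 25)) = 6 + (2*r² + 18) = 6 + (18 + 2*r²) = 24 + 2*r²)
l(-5)*(-47) = (24 + 2*(-5)²)*(-47) = (24 + 2*25)*(-47) = (24 + 50)*(-47) = 74*(-47) = -3478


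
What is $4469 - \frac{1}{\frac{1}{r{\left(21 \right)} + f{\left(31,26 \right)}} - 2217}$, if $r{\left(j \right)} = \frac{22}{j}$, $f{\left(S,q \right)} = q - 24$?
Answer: $\frac{634003687}{141867} \approx 4469.0$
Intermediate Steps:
$f{\left(S,q \right)} = -24 + q$ ($f{\left(S,q \right)} = q - 24 = -24 + q$)
$4469 - \frac{1}{\frac{1}{r{\left(21 \right)} + f{\left(31,26 \right)}} - 2217} = 4469 - \frac{1}{\frac{1}{\frac{22}{21} + \left(-24 + 26\right)} - 2217} = 4469 - \frac{1}{\frac{1}{22 \cdot \frac{1}{21} + 2} - 2217} = 4469 - \frac{1}{\frac{1}{\frac{22}{21} + 2} - 2217} = 4469 - \frac{1}{\frac{1}{\frac{64}{21}} - 2217} = 4469 - \frac{1}{\frac{21}{64} - 2217} = 4469 - \frac{1}{- \frac{141867}{64}} = 4469 - - \frac{64}{141867} = 4469 + \frac{64}{141867} = \frac{634003687}{141867}$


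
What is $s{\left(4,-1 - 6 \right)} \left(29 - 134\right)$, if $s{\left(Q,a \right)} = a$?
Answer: $735$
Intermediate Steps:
$s{\left(4,-1 - 6 \right)} \left(29 - 134\right) = \left(-1 - 6\right) \left(29 - 134\right) = \left(-7\right) \left(-105\right) = 735$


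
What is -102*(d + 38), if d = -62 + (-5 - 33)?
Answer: 6324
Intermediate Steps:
d = -100 (d = -62 - 38 = -100)
-102*(d + 38) = -102*(-100 + 38) = -102*(-62) = 6324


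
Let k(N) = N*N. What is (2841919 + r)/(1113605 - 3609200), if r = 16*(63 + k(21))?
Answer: -2849983/2495595 ≈ -1.1420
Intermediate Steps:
k(N) = N²
r = 8064 (r = 16*(63 + 21²) = 16*(63 + 441) = 16*504 = 8064)
(2841919 + r)/(1113605 - 3609200) = (2841919 + 8064)/(1113605 - 3609200) = 2849983/(-2495595) = 2849983*(-1/2495595) = -2849983/2495595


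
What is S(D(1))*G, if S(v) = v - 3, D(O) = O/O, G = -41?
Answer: 82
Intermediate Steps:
D(O) = 1
S(v) = -3 + v
S(D(1))*G = (-3 + 1)*(-41) = -2*(-41) = 82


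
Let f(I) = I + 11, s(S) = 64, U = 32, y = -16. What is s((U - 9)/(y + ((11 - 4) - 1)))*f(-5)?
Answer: 384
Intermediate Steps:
f(I) = 11 + I
s((U - 9)/(y + ((11 - 4) - 1)))*f(-5) = 64*(11 - 5) = 64*6 = 384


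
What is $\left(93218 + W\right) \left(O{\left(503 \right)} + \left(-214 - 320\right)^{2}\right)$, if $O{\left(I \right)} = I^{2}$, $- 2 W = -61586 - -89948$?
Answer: $42534947105$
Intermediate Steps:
$W = -14181$ ($W = - \frac{-61586 - -89948}{2} = - \frac{-61586 + 89948}{2} = \left(- \frac{1}{2}\right) 28362 = -14181$)
$\left(93218 + W\right) \left(O{\left(503 \right)} + \left(-214 - 320\right)^{2}\right) = \left(93218 - 14181\right) \left(503^{2} + \left(-214 - 320\right)^{2}\right) = 79037 \left(253009 + \left(-534\right)^{2}\right) = 79037 \left(253009 + 285156\right) = 79037 \cdot 538165 = 42534947105$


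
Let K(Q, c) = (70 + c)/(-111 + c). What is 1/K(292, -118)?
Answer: 229/48 ≈ 4.7708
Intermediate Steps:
K(Q, c) = (70 + c)/(-111 + c)
1/K(292, -118) = 1/((70 - 118)/(-111 - 118)) = 1/(-48/(-229)) = 1/(-1/229*(-48)) = 1/(48/229) = 229/48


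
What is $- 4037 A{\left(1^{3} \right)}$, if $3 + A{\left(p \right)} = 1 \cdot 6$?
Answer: $-12111$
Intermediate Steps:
$A{\left(p \right)} = 3$ ($A{\left(p \right)} = -3 + 1 \cdot 6 = -3 + 6 = 3$)
$- 4037 A{\left(1^{3} \right)} = \left(-4037\right) 3 = -12111$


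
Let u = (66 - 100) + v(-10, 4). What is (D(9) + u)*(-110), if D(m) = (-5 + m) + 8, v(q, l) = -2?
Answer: 2640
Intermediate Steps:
u = -36 (u = (66 - 100) - 2 = -34 - 2 = -36)
D(m) = 3 + m
(D(9) + u)*(-110) = ((3 + 9) - 36)*(-110) = (12 - 36)*(-110) = -24*(-110) = 2640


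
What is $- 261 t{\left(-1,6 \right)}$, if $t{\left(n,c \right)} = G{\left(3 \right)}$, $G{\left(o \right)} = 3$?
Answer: $-783$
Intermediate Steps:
$t{\left(n,c \right)} = 3$
$- 261 t{\left(-1,6 \right)} = \left(-261\right) 3 = -783$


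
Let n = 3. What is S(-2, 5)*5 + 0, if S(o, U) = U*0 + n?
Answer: 15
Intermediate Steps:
S(o, U) = 3 (S(o, U) = U*0 + 3 = 0 + 3 = 3)
S(-2, 5)*5 + 0 = 3*5 + 0 = 15 + 0 = 15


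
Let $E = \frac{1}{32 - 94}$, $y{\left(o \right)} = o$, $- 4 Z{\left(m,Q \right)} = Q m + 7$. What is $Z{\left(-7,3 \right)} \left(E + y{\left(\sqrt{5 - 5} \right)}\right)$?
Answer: $- \frac{7}{124} \approx -0.056452$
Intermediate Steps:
$Z{\left(m,Q \right)} = - \frac{7}{4} - \frac{Q m}{4}$ ($Z{\left(m,Q \right)} = - \frac{Q m + 7}{4} = - \frac{7 + Q m}{4} = - \frac{7}{4} - \frac{Q m}{4}$)
$E = - \frac{1}{62}$ ($E = \frac{1}{-62} = - \frac{1}{62} \approx -0.016129$)
$Z{\left(-7,3 \right)} \left(E + y{\left(\sqrt{5 - 5} \right)}\right) = \left(- \frac{7}{4} - \frac{3}{4} \left(-7\right)\right) \left(- \frac{1}{62} + \sqrt{5 - 5}\right) = \left(- \frac{7}{4} + \frac{21}{4}\right) \left(- \frac{1}{62} + \sqrt{0}\right) = \frac{7 \left(- \frac{1}{62} + 0\right)}{2} = \frac{7}{2} \left(- \frac{1}{62}\right) = - \frac{7}{124}$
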